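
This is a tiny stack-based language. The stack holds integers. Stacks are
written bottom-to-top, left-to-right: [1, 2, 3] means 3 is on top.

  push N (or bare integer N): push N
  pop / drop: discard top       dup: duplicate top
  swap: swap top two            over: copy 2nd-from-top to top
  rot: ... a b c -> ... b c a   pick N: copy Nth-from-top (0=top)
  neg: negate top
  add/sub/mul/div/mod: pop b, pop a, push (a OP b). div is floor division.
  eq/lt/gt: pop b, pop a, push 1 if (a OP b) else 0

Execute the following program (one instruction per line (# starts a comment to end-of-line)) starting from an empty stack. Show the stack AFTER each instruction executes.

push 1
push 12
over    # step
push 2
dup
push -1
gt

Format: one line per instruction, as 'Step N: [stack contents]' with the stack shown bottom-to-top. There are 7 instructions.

Step 1: [1]
Step 2: [1, 12]
Step 3: [1, 12, 1]
Step 4: [1, 12, 1, 2]
Step 5: [1, 12, 1, 2, 2]
Step 6: [1, 12, 1, 2, 2, -1]
Step 7: [1, 12, 1, 2, 1]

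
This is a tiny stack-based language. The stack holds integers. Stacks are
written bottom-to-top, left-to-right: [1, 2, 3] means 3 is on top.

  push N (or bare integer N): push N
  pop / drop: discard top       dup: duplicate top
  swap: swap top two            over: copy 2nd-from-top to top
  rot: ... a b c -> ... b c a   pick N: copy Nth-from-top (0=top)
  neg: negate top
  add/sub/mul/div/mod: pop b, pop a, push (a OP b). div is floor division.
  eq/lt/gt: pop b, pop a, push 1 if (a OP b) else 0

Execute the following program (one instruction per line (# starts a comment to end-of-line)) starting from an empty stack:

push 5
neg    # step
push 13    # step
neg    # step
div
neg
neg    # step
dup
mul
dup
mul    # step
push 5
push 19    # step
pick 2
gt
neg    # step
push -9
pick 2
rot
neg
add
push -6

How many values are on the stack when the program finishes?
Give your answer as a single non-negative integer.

After 'push 5': stack = [5] (depth 1)
After 'neg': stack = [-5] (depth 1)
After 'push 13': stack = [-5, 13] (depth 2)
After 'neg': stack = [-5, -13] (depth 2)
After 'div': stack = [0] (depth 1)
After 'neg': stack = [0] (depth 1)
After 'neg': stack = [0] (depth 1)
After 'dup': stack = [0, 0] (depth 2)
After 'mul': stack = [0] (depth 1)
After 'dup': stack = [0, 0] (depth 2)
  ...
After 'push 19': stack = [0, 5, 19] (depth 3)
After 'pick 2': stack = [0, 5, 19, 0] (depth 4)
After 'gt': stack = [0, 5, 1] (depth 3)
After 'neg': stack = [0, 5, -1] (depth 3)
After 'push -9': stack = [0, 5, -1, -9] (depth 4)
After 'pick 2': stack = [0, 5, -1, -9, 5] (depth 5)
After 'rot': stack = [0, 5, -9, 5, -1] (depth 5)
After 'neg': stack = [0, 5, -9, 5, 1] (depth 5)
After 'add': stack = [0, 5, -9, 6] (depth 4)
After 'push -6': stack = [0, 5, -9, 6, -6] (depth 5)

Answer: 5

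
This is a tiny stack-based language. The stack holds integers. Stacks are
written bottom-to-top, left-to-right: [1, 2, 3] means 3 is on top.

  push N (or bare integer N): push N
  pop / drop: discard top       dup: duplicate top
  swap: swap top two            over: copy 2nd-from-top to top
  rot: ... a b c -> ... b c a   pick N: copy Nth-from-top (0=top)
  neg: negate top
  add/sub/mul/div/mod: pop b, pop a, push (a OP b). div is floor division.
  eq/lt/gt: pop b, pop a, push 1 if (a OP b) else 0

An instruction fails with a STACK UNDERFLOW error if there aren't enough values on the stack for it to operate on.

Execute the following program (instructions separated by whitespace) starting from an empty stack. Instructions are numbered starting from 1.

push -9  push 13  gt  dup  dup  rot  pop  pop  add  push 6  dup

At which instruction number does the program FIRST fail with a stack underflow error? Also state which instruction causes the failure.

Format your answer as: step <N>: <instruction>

Answer: step 9: add

Derivation:
Step 1 ('push -9'): stack = [-9], depth = 1
Step 2 ('push 13'): stack = [-9, 13], depth = 2
Step 3 ('gt'): stack = [0], depth = 1
Step 4 ('dup'): stack = [0, 0], depth = 2
Step 5 ('dup'): stack = [0, 0, 0], depth = 3
Step 6 ('rot'): stack = [0, 0, 0], depth = 3
Step 7 ('pop'): stack = [0, 0], depth = 2
Step 8 ('pop'): stack = [0], depth = 1
Step 9 ('add'): needs 2 value(s) but depth is 1 — STACK UNDERFLOW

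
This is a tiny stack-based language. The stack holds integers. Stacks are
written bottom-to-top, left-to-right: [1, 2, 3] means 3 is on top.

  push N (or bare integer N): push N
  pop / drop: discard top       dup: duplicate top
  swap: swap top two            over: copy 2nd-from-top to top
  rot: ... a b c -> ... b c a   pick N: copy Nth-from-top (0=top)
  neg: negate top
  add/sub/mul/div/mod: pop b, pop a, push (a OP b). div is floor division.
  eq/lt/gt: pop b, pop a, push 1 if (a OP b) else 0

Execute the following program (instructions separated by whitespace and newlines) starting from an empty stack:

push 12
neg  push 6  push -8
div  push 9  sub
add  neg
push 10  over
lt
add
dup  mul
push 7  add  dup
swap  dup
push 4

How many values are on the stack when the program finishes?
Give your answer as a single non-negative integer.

After 'push 12': stack = [12] (depth 1)
After 'neg': stack = [-12] (depth 1)
After 'push 6': stack = [-12, 6] (depth 2)
After 'push -8': stack = [-12, 6, -8] (depth 3)
After 'div': stack = [-12, -1] (depth 2)
After 'push 9': stack = [-12, -1, 9] (depth 3)
After 'sub': stack = [-12, -10] (depth 2)
After 'add': stack = [-22] (depth 1)
After 'neg': stack = [22] (depth 1)
After 'push 10': stack = [22, 10] (depth 2)
  ...
After 'lt': stack = [22, 1] (depth 2)
After 'add': stack = [23] (depth 1)
After 'dup': stack = [23, 23] (depth 2)
After 'mul': stack = [529] (depth 1)
After 'push 7': stack = [529, 7] (depth 2)
After 'add': stack = [536] (depth 1)
After 'dup': stack = [536, 536] (depth 2)
After 'swap': stack = [536, 536] (depth 2)
After 'dup': stack = [536, 536, 536] (depth 3)
After 'push 4': stack = [536, 536, 536, 4] (depth 4)

Answer: 4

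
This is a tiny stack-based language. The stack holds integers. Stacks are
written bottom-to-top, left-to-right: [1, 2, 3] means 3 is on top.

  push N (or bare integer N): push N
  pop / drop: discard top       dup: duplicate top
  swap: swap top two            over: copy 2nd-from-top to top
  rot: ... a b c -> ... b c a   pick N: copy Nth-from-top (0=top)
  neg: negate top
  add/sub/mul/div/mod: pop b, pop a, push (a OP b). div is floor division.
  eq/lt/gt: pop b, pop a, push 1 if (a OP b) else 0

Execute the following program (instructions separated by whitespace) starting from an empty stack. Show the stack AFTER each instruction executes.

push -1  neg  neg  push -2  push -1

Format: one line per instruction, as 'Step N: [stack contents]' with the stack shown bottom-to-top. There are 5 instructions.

Step 1: [-1]
Step 2: [1]
Step 3: [-1]
Step 4: [-1, -2]
Step 5: [-1, -2, -1]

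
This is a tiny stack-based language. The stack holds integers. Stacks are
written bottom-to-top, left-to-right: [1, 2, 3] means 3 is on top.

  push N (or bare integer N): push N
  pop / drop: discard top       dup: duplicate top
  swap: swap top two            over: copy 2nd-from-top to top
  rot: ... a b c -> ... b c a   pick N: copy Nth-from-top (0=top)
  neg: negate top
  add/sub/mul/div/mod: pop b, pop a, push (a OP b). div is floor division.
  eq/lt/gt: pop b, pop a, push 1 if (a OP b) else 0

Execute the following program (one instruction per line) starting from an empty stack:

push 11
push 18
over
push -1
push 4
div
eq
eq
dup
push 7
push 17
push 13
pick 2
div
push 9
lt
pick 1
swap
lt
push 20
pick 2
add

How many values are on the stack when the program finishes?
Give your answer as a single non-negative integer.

After 'push 11': stack = [11] (depth 1)
After 'push 18': stack = [11, 18] (depth 2)
After 'over': stack = [11, 18, 11] (depth 3)
After 'push -1': stack = [11, 18, 11, -1] (depth 4)
After 'push 4': stack = [11, 18, 11, -1, 4] (depth 5)
After 'div': stack = [11, 18, 11, -1] (depth 4)
After 'eq': stack = [11, 18, 0] (depth 3)
After 'eq': stack = [11, 0] (depth 2)
After 'dup': stack = [11, 0, 0] (depth 3)
After 'push 7': stack = [11, 0, 0, 7] (depth 4)
  ...
After 'pick 2': stack = [11, 0, 0, 7, 17, 13, 7] (depth 7)
After 'div': stack = [11, 0, 0, 7, 17, 1] (depth 6)
After 'push 9': stack = [11, 0, 0, 7, 17, 1, 9] (depth 7)
After 'lt': stack = [11, 0, 0, 7, 17, 1] (depth 6)
After 'pick 1': stack = [11, 0, 0, 7, 17, 1, 17] (depth 7)
After 'swap': stack = [11, 0, 0, 7, 17, 17, 1] (depth 7)
After 'lt': stack = [11, 0, 0, 7, 17, 0] (depth 6)
After 'push 20': stack = [11, 0, 0, 7, 17, 0, 20] (depth 7)
After 'pick 2': stack = [11, 0, 0, 7, 17, 0, 20, 17] (depth 8)
After 'add': stack = [11, 0, 0, 7, 17, 0, 37] (depth 7)

Answer: 7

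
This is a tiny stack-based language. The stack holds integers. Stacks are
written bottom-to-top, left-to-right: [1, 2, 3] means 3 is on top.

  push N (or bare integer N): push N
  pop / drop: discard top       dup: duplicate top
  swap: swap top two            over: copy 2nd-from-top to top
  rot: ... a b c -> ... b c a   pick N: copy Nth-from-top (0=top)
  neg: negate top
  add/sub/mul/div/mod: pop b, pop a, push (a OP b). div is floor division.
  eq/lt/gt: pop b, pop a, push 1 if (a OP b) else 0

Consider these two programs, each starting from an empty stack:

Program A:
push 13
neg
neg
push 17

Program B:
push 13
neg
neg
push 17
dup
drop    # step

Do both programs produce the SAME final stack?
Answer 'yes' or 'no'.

Program A trace:
  After 'push 13': [13]
  After 'neg': [-13]
  After 'neg': [13]
  After 'push 17': [13, 17]
Program A final stack: [13, 17]

Program B trace:
  After 'push 13': [13]
  After 'neg': [-13]
  After 'neg': [13]
  After 'push 17': [13, 17]
  After 'dup': [13, 17, 17]
  After 'drop': [13, 17]
Program B final stack: [13, 17]
Same: yes

Answer: yes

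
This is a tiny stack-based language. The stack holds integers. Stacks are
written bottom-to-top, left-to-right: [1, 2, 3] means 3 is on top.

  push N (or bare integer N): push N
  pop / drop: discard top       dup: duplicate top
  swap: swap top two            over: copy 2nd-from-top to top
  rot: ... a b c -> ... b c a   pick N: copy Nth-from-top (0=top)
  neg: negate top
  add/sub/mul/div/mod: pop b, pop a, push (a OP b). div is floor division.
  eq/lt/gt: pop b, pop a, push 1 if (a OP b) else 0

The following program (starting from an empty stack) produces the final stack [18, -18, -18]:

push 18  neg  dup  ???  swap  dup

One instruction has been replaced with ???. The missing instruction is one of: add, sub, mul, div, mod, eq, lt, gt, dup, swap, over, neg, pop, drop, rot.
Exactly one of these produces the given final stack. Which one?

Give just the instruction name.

Answer: neg

Derivation:
Stack before ???: [-18, -18]
Stack after ???:  [-18, 18]
The instruction that transforms [-18, -18] -> [-18, 18] is: neg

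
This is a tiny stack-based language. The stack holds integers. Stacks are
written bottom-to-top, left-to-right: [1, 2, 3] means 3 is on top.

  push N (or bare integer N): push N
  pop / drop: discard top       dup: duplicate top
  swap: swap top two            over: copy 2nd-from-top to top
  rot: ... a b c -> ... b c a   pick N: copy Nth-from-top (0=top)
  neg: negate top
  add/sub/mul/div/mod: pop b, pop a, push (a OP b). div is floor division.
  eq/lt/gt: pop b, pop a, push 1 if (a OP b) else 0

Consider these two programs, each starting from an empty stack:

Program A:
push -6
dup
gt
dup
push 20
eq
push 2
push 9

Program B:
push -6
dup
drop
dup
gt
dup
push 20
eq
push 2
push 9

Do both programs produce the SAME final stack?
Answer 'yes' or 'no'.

Answer: yes

Derivation:
Program A trace:
  After 'push -6': [-6]
  After 'dup': [-6, -6]
  After 'gt': [0]
  After 'dup': [0, 0]
  After 'push 20': [0, 0, 20]
  After 'eq': [0, 0]
  After 'push 2': [0, 0, 2]
  After 'push 9': [0, 0, 2, 9]
Program A final stack: [0, 0, 2, 9]

Program B trace:
  After 'push -6': [-6]
  After 'dup': [-6, -6]
  After 'drop': [-6]
  After 'dup': [-6, -6]
  After 'gt': [0]
  After 'dup': [0, 0]
  After 'push 20': [0, 0, 20]
  After 'eq': [0, 0]
  After 'push 2': [0, 0, 2]
  After 'push 9': [0, 0, 2, 9]
Program B final stack: [0, 0, 2, 9]
Same: yes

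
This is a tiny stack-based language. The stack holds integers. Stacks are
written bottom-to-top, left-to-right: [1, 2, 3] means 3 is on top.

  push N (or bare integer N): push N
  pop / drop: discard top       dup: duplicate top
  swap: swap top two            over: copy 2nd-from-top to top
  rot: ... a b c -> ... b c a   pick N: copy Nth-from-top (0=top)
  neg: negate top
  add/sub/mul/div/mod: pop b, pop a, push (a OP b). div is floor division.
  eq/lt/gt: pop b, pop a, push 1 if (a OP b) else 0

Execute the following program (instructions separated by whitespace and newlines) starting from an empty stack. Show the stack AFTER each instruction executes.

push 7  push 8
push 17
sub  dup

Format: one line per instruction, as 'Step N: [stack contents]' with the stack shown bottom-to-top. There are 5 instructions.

Step 1: [7]
Step 2: [7, 8]
Step 3: [7, 8, 17]
Step 4: [7, -9]
Step 5: [7, -9, -9]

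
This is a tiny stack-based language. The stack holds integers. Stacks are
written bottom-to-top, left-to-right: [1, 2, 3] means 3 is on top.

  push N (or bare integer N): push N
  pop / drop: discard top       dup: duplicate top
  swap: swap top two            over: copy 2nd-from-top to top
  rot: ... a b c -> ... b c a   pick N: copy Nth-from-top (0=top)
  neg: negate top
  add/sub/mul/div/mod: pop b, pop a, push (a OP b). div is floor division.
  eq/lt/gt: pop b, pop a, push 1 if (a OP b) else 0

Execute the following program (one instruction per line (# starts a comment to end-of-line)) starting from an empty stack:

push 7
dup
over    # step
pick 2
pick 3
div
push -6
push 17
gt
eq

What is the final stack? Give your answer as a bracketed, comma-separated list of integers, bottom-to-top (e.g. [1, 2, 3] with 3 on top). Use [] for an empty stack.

After 'push 7': [7]
After 'dup': [7, 7]
After 'over': [7, 7, 7]
After 'pick 2': [7, 7, 7, 7]
After 'pick 3': [7, 7, 7, 7, 7]
After 'div': [7, 7, 7, 1]
After 'push -6': [7, 7, 7, 1, -6]
After 'push 17': [7, 7, 7, 1, -6, 17]
After 'gt': [7, 7, 7, 1, 0]
After 'eq': [7, 7, 7, 0]

Answer: [7, 7, 7, 0]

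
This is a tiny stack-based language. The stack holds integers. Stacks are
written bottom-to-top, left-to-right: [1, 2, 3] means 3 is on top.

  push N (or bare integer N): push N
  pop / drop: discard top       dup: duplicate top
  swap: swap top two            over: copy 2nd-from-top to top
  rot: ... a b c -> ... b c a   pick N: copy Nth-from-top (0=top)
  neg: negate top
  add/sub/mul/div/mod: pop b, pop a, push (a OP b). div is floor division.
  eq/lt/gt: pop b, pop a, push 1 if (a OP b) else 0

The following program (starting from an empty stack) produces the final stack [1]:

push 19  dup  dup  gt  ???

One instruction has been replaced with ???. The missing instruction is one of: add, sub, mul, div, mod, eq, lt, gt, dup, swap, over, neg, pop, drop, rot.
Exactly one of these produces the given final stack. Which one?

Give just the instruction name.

Stack before ???: [19, 0]
Stack after ???:  [1]
The instruction that transforms [19, 0] -> [1] is: gt

Answer: gt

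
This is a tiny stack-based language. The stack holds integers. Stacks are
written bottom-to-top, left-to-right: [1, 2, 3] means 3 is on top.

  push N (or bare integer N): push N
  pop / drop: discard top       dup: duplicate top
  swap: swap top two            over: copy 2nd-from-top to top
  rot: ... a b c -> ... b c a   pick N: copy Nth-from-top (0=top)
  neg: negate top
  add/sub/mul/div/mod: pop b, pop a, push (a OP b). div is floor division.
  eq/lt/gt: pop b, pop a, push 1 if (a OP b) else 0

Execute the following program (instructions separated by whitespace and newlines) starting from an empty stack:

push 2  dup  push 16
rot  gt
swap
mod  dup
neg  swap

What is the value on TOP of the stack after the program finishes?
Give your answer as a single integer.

Answer: 1

Derivation:
After 'push 2': [2]
After 'dup': [2, 2]
After 'push 16': [2, 2, 16]
After 'rot': [2, 16, 2]
After 'gt': [2, 1]
After 'swap': [1, 2]
After 'mod': [1]
After 'dup': [1, 1]
After 'neg': [1, -1]
After 'swap': [-1, 1]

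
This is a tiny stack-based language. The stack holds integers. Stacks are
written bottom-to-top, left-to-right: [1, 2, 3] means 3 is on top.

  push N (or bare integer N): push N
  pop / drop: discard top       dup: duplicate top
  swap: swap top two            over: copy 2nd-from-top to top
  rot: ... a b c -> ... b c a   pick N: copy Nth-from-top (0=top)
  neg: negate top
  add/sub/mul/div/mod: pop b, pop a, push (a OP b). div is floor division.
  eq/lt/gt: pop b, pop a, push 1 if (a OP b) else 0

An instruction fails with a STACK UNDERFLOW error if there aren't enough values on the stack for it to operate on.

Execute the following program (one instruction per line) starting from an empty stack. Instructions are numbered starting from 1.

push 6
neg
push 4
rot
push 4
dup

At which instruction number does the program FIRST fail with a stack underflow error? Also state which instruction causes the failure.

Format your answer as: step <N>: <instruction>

Step 1 ('push 6'): stack = [6], depth = 1
Step 2 ('neg'): stack = [-6], depth = 1
Step 3 ('push 4'): stack = [-6, 4], depth = 2
Step 4 ('rot'): needs 3 value(s) but depth is 2 — STACK UNDERFLOW

Answer: step 4: rot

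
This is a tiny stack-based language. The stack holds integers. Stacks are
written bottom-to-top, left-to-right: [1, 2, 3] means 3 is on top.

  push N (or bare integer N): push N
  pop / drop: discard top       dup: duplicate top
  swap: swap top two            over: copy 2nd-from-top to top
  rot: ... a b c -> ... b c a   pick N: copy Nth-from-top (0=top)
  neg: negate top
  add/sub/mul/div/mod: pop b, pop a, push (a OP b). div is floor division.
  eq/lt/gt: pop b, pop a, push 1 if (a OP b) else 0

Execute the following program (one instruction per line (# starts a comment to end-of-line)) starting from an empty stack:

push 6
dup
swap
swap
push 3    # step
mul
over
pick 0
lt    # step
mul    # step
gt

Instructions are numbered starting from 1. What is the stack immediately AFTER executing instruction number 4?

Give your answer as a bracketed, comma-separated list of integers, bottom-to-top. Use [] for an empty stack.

Answer: [6, 6]

Derivation:
Step 1 ('push 6'): [6]
Step 2 ('dup'): [6, 6]
Step 3 ('swap'): [6, 6]
Step 4 ('swap'): [6, 6]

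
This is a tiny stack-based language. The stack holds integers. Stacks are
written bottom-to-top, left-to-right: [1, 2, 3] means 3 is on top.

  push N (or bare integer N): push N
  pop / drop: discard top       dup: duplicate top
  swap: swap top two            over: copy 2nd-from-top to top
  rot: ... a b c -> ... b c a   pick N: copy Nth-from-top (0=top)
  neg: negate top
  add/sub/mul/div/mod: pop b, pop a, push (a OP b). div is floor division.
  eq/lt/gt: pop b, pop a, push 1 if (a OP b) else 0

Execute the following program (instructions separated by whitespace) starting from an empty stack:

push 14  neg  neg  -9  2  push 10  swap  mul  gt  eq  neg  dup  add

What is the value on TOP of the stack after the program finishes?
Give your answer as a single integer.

Answer: 0

Derivation:
After 'push 14': [14]
After 'neg': [-14]
After 'neg': [14]
After 'push -9': [14, -9]
After 'push 2': [14, -9, 2]
After 'push 10': [14, -9, 2, 10]
After 'swap': [14, -9, 10, 2]
After 'mul': [14, -9, 20]
After 'gt': [14, 0]
After 'eq': [0]
After 'neg': [0]
After 'dup': [0, 0]
After 'add': [0]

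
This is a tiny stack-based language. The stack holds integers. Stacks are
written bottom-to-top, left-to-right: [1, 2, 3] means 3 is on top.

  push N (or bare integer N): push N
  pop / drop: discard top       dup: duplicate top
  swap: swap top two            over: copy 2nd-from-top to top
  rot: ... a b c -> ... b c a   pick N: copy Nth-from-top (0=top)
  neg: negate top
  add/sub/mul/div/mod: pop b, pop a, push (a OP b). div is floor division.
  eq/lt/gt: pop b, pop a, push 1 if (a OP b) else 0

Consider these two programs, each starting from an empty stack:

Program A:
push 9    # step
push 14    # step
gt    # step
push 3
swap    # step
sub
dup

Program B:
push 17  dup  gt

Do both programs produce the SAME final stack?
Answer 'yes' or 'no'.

Program A trace:
  After 'push 9': [9]
  After 'push 14': [9, 14]
  After 'gt': [0]
  After 'push 3': [0, 3]
  After 'swap': [3, 0]
  After 'sub': [3]
  After 'dup': [3, 3]
Program A final stack: [3, 3]

Program B trace:
  After 'push 17': [17]
  After 'dup': [17, 17]
  After 'gt': [0]
Program B final stack: [0]
Same: no

Answer: no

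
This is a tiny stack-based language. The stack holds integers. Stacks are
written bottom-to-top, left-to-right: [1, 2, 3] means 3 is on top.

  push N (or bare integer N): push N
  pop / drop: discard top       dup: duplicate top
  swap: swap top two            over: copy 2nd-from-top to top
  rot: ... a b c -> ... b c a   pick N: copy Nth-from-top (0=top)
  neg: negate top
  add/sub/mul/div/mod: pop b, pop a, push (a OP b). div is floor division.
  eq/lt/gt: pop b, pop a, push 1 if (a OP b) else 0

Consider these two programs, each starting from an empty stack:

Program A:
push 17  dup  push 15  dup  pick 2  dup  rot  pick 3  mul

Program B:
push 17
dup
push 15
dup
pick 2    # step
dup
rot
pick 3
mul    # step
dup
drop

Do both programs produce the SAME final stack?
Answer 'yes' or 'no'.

Program A trace:
  After 'push 17': [17]
  After 'dup': [17, 17]
  After 'push 15': [17, 17, 15]
  After 'dup': [17, 17, 15, 15]
  After 'pick 2': [17, 17, 15, 15, 17]
  After 'dup': [17, 17, 15, 15, 17, 17]
  After 'rot': [17, 17, 15, 17, 17, 15]
  After 'pick 3': [17, 17, 15, 17, 17, 15, 15]
  After 'mul': [17, 17, 15, 17, 17, 225]
Program A final stack: [17, 17, 15, 17, 17, 225]

Program B trace:
  After 'push 17': [17]
  After 'dup': [17, 17]
  After 'push 15': [17, 17, 15]
  After 'dup': [17, 17, 15, 15]
  After 'pick 2': [17, 17, 15, 15, 17]
  After 'dup': [17, 17, 15, 15, 17, 17]
  After 'rot': [17, 17, 15, 17, 17, 15]
  After 'pick 3': [17, 17, 15, 17, 17, 15, 15]
  After 'mul': [17, 17, 15, 17, 17, 225]
  After 'dup': [17, 17, 15, 17, 17, 225, 225]
  After 'drop': [17, 17, 15, 17, 17, 225]
Program B final stack: [17, 17, 15, 17, 17, 225]
Same: yes

Answer: yes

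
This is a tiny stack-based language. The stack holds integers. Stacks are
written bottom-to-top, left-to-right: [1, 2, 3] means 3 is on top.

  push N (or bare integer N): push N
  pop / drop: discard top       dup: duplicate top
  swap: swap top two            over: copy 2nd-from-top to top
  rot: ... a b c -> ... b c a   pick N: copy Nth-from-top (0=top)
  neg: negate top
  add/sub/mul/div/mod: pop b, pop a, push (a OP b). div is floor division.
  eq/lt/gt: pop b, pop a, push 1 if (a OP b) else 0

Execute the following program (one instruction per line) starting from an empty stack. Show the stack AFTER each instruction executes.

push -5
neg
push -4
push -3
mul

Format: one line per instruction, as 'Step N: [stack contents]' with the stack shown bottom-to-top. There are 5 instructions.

Step 1: [-5]
Step 2: [5]
Step 3: [5, -4]
Step 4: [5, -4, -3]
Step 5: [5, 12]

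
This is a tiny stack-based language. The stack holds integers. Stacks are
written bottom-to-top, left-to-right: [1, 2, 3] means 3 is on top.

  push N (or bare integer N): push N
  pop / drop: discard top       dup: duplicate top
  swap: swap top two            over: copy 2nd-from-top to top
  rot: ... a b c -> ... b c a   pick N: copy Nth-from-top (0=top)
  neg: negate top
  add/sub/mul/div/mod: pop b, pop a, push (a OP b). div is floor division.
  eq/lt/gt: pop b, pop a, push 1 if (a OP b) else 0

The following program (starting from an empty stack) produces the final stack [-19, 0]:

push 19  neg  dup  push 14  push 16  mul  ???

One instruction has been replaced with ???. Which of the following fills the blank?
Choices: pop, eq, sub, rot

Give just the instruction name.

Answer: eq

Derivation:
Stack before ???: [-19, -19, 224]
Stack after ???:  [-19, 0]
Checking each choice:
  pop: produces [-19, -19]
  eq: MATCH
  sub: produces [-19, -243]
  rot: produces [-19, 224, -19]


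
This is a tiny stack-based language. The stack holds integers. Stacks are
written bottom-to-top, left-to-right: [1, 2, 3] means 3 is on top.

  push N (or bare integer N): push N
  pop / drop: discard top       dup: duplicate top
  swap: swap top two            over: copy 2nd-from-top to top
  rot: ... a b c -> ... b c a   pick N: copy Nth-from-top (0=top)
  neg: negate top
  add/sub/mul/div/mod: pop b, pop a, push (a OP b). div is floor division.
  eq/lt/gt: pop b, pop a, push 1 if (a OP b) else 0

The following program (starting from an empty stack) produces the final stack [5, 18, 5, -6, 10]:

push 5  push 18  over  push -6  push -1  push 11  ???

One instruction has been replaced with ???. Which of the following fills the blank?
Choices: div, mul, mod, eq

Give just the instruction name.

Answer: mod

Derivation:
Stack before ???: [5, 18, 5, -6, -1, 11]
Stack after ???:  [5, 18, 5, -6, 10]
Checking each choice:
  div: produces [5, 18, 5, -6, -1]
  mul: produces [5, 18, 5, -6, -11]
  mod: MATCH
  eq: produces [5, 18, 5, -6, 0]


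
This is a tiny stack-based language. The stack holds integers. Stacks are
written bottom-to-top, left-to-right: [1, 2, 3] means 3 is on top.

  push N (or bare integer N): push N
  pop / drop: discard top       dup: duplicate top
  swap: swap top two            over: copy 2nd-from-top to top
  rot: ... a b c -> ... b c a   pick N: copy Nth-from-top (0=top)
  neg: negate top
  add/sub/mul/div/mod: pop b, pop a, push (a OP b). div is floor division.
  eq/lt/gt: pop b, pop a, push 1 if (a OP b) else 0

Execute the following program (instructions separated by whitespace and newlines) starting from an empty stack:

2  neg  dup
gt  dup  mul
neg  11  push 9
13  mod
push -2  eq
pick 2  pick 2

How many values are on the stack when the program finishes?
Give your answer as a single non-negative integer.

After 'push 2': stack = [2] (depth 1)
After 'neg': stack = [-2] (depth 1)
After 'dup': stack = [-2, -2] (depth 2)
After 'gt': stack = [0] (depth 1)
After 'dup': stack = [0, 0] (depth 2)
After 'mul': stack = [0] (depth 1)
After 'neg': stack = [0] (depth 1)
After 'push 11': stack = [0, 11] (depth 2)
After 'push 9': stack = [0, 11, 9] (depth 3)
After 'push 13': stack = [0, 11, 9, 13] (depth 4)
After 'mod': stack = [0, 11, 9] (depth 3)
After 'push -2': stack = [0, 11, 9, -2] (depth 4)
After 'eq': stack = [0, 11, 0] (depth 3)
After 'pick 2': stack = [0, 11, 0, 0] (depth 4)
After 'pick 2': stack = [0, 11, 0, 0, 11] (depth 5)

Answer: 5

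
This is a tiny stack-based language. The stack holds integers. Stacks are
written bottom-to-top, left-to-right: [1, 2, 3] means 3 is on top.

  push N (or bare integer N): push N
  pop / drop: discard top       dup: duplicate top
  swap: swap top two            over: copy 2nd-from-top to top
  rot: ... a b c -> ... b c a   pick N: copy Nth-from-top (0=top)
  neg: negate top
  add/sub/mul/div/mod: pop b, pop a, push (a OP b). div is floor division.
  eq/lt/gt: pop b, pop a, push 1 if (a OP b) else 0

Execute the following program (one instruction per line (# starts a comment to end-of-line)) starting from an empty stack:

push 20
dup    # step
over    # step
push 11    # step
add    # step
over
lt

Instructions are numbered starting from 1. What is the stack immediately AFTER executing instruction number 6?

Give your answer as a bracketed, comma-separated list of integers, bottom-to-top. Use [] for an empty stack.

Step 1 ('push 20'): [20]
Step 2 ('dup'): [20, 20]
Step 3 ('over'): [20, 20, 20]
Step 4 ('push 11'): [20, 20, 20, 11]
Step 5 ('add'): [20, 20, 31]
Step 6 ('over'): [20, 20, 31, 20]

Answer: [20, 20, 31, 20]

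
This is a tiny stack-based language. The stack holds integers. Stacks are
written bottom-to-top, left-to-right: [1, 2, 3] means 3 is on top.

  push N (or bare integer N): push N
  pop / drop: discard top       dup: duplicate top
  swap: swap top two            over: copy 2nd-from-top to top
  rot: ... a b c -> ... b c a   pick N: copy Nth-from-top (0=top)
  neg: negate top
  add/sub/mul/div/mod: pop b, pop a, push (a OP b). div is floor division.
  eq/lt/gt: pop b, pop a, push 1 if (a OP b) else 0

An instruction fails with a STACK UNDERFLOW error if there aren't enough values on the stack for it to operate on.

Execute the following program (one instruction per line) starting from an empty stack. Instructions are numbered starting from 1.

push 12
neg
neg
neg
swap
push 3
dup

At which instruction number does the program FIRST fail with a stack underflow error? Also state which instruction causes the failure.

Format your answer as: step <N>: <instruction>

Answer: step 5: swap

Derivation:
Step 1 ('push 12'): stack = [12], depth = 1
Step 2 ('neg'): stack = [-12], depth = 1
Step 3 ('neg'): stack = [12], depth = 1
Step 4 ('neg'): stack = [-12], depth = 1
Step 5 ('swap'): needs 2 value(s) but depth is 1 — STACK UNDERFLOW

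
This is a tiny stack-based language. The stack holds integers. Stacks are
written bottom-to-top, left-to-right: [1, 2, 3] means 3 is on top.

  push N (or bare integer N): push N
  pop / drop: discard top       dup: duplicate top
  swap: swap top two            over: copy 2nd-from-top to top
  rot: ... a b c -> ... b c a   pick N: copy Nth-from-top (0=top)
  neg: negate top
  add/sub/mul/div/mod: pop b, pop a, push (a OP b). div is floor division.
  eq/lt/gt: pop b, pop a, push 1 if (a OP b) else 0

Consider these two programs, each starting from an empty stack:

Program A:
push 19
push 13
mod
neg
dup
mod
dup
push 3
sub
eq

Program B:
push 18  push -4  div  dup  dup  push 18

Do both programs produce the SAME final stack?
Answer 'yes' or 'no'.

Answer: no

Derivation:
Program A trace:
  After 'push 19': [19]
  After 'push 13': [19, 13]
  After 'mod': [6]
  After 'neg': [-6]
  After 'dup': [-6, -6]
  After 'mod': [0]
  After 'dup': [0, 0]
  After 'push 3': [0, 0, 3]
  After 'sub': [0, -3]
  After 'eq': [0]
Program A final stack: [0]

Program B trace:
  After 'push 18': [18]
  After 'push -4': [18, -4]
  After 'div': [-5]
  After 'dup': [-5, -5]
  After 'dup': [-5, -5, -5]
  After 'push 18': [-5, -5, -5, 18]
Program B final stack: [-5, -5, -5, 18]
Same: no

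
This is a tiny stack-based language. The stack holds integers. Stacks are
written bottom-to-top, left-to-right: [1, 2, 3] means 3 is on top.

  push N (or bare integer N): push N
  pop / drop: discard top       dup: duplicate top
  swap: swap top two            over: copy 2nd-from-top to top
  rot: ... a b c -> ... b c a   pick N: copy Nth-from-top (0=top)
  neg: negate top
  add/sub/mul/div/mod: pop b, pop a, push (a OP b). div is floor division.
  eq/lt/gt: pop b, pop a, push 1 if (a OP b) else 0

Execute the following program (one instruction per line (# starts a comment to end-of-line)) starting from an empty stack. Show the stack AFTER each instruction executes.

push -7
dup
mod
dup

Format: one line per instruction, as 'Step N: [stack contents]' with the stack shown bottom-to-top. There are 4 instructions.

Step 1: [-7]
Step 2: [-7, -7]
Step 3: [0]
Step 4: [0, 0]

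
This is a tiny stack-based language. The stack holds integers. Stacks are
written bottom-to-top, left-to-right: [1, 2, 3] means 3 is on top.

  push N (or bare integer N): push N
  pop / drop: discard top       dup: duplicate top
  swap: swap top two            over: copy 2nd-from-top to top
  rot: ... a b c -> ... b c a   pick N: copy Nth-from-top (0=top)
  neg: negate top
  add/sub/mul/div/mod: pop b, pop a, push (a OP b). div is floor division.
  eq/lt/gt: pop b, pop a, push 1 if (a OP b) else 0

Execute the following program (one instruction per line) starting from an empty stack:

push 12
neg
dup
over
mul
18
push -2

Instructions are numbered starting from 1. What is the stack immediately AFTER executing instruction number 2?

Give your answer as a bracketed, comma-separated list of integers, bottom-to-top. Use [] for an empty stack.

Step 1 ('push 12'): [12]
Step 2 ('neg'): [-12]

Answer: [-12]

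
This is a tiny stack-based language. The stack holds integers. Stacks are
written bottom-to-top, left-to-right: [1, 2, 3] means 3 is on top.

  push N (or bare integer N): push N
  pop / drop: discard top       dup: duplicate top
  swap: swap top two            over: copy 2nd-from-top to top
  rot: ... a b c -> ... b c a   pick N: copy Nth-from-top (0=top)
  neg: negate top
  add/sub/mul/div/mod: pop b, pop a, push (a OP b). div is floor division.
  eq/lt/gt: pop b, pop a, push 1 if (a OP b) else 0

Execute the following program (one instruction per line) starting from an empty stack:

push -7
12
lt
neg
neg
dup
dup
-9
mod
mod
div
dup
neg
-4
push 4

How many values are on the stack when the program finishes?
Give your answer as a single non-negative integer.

Answer: 4

Derivation:
After 'push -7': stack = [-7] (depth 1)
After 'push 12': stack = [-7, 12] (depth 2)
After 'lt': stack = [1] (depth 1)
After 'neg': stack = [-1] (depth 1)
After 'neg': stack = [1] (depth 1)
After 'dup': stack = [1, 1] (depth 2)
After 'dup': stack = [1, 1, 1] (depth 3)
After 'push -9': stack = [1, 1, 1, -9] (depth 4)
After 'mod': stack = [1, 1, -8] (depth 3)
After 'mod': stack = [1, -7] (depth 2)
After 'div': stack = [-1] (depth 1)
After 'dup': stack = [-1, -1] (depth 2)
After 'neg': stack = [-1, 1] (depth 2)
After 'push -4': stack = [-1, 1, -4] (depth 3)
After 'push 4': stack = [-1, 1, -4, 4] (depth 4)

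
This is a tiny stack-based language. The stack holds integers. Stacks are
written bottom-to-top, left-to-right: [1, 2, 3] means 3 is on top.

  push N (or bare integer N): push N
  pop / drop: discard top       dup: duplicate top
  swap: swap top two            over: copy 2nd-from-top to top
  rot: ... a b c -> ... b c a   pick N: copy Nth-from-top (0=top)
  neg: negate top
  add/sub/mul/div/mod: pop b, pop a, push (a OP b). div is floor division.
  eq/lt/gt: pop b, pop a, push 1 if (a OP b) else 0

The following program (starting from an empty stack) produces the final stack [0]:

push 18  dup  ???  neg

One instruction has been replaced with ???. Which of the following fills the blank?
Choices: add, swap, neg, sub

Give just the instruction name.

Answer: sub

Derivation:
Stack before ???: [18, 18]
Stack after ???:  [0]
Checking each choice:
  add: produces [-36]
  swap: produces [18, -18]
  neg: produces [18, 18]
  sub: MATCH


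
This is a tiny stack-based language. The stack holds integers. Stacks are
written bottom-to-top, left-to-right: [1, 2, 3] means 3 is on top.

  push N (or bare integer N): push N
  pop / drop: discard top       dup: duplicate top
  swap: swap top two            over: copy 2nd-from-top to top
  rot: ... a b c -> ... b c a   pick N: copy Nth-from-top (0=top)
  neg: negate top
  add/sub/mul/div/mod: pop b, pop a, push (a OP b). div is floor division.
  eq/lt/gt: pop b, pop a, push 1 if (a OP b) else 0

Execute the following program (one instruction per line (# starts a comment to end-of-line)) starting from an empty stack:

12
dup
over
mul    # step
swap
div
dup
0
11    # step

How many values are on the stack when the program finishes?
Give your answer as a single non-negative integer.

After 'push 12': stack = [12] (depth 1)
After 'dup': stack = [12, 12] (depth 2)
After 'over': stack = [12, 12, 12] (depth 3)
After 'mul': stack = [12, 144] (depth 2)
After 'swap': stack = [144, 12] (depth 2)
After 'div': stack = [12] (depth 1)
After 'dup': stack = [12, 12] (depth 2)
After 'push 0': stack = [12, 12, 0] (depth 3)
After 'push 11': stack = [12, 12, 0, 11] (depth 4)

Answer: 4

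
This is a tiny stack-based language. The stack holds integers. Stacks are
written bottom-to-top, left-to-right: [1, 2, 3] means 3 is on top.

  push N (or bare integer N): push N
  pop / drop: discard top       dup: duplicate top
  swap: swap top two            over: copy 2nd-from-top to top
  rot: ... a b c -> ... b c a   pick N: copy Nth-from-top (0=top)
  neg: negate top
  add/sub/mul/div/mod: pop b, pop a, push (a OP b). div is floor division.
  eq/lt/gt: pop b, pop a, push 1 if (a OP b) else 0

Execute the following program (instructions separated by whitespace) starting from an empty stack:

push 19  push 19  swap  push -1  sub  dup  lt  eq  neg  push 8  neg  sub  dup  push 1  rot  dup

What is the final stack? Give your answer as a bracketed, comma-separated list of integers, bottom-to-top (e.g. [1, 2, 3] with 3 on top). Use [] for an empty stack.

After 'push 19': [19]
After 'push 19': [19, 19]
After 'swap': [19, 19]
After 'push -1': [19, 19, -1]
After 'sub': [19, 20]
After 'dup': [19, 20, 20]
After 'lt': [19, 0]
After 'eq': [0]
After 'neg': [0]
After 'push 8': [0, 8]
After 'neg': [0, -8]
After 'sub': [8]
After 'dup': [8, 8]
After 'push 1': [8, 8, 1]
After 'rot': [8, 1, 8]
After 'dup': [8, 1, 8, 8]

Answer: [8, 1, 8, 8]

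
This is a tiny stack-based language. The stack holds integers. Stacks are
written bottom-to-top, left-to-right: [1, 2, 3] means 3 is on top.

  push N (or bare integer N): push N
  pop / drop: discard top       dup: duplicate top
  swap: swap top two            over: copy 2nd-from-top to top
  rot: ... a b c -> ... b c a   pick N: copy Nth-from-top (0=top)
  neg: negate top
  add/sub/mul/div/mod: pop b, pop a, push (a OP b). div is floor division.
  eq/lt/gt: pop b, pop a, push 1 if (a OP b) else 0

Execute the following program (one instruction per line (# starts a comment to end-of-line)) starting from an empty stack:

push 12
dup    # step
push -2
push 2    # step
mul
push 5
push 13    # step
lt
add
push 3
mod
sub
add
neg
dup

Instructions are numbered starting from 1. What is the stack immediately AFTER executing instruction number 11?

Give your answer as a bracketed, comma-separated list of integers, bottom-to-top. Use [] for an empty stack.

Step 1 ('push 12'): [12]
Step 2 ('dup'): [12, 12]
Step 3 ('push -2'): [12, 12, -2]
Step 4 ('push 2'): [12, 12, -2, 2]
Step 5 ('mul'): [12, 12, -4]
Step 6 ('push 5'): [12, 12, -4, 5]
Step 7 ('push 13'): [12, 12, -4, 5, 13]
Step 8 ('lt'): [12, 12, -4, 1]
Step 9 ('add'): [12, 12, -3]
Step 10 ('push 3'): [12, 12, -3, 3]
Step 11 ('mod'): [12, 12, 0]

Answer: [12, 12, 0]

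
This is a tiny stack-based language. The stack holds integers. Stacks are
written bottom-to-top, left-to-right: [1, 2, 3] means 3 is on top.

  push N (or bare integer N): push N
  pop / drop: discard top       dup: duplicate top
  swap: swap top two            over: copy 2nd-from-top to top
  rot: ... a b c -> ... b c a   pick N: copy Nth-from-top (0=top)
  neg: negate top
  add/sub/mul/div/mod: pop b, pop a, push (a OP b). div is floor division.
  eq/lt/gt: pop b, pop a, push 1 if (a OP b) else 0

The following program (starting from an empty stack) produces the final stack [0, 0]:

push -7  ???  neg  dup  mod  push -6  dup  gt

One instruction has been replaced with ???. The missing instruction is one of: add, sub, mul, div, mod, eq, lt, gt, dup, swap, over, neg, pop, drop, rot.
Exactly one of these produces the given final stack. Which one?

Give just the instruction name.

Answer: neg

Derivation:
Stack before ???: [-7]
Stack after ???:  [7]
The instruction that transforms [-7] -> [7] is: neg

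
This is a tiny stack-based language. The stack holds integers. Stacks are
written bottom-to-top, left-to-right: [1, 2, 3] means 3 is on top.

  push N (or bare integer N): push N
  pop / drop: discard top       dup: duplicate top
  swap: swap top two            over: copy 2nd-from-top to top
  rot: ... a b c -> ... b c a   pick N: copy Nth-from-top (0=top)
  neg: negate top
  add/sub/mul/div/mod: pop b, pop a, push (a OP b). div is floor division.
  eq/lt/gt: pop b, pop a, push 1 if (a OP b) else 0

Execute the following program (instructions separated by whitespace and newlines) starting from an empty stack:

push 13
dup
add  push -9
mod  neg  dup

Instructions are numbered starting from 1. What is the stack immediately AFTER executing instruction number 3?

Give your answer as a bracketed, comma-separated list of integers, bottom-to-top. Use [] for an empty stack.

Answer: [26]

Derivation:
Step 1 ('push 13'): [13]
Step 2 ('dup'): [13, 13]
Step 3 ('add'): [26]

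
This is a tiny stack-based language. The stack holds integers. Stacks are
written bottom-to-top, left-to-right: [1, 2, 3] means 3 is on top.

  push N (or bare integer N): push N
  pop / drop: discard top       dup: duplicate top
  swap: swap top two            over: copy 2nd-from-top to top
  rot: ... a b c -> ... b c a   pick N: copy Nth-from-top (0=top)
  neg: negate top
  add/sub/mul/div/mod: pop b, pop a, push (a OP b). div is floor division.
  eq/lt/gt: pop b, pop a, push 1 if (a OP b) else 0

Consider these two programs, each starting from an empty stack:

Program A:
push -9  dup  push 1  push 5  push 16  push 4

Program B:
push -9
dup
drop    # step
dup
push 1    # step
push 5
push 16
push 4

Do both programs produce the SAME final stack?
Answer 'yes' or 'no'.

Answer: yes

Derivation:
Program A trace:
  After 'push -9': [-9]
  After 'dup': [-9, -9]
  After 'push 1': [-9, -9, 1]
  After 'push 5': [-9, -9, 1, 5]
  After 'push 16': [-9, -9, 1, 5, 16]
  After 'push 4': [-9, -9, 1, 5, 16, 4]
Program A final stack: [-9, -9, 1, 5, 16, 4]

Program B trace:
  After 'push -9': [-9]
  After 'dup': [-9, -9]
  After 'drop': [-9]
  After 'dup': [-9, -9]
  After 'push 1': [-9, -9, 1]
  After 'push 5': [-9, -9, 1, 5]
  After 'push 16': [-9, -9, 1, 5, 16]
  After 'push 4': [-9, -9, 1, 5, 16, 4]
Program B final stack: [-9, -9, 1, 5, 16, 4]
Same: yes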